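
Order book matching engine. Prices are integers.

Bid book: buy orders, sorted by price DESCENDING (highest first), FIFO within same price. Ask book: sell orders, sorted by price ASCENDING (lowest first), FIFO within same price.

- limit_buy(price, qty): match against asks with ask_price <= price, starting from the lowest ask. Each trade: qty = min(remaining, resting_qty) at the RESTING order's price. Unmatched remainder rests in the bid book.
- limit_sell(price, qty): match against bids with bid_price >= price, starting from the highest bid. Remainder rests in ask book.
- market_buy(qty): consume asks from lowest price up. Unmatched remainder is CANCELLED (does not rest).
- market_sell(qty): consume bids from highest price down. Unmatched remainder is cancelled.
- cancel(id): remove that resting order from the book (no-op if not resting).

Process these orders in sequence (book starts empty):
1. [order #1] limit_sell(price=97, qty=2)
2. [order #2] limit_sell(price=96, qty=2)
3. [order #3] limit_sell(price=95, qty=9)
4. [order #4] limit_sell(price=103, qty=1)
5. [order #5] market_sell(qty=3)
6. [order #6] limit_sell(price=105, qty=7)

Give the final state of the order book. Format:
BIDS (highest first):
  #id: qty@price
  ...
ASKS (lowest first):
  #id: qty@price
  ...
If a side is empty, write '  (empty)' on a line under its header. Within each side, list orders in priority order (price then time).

Answer: BIDS (highest first):
  (empty)
ASKS (lowest first):
  #3: 9@95
  #2: 2@96
  #1: 2@97
  #4: 1@103
  #6: 7@105

Derivation:
After op 1 [order #1] limit_sell(price=97, qty=2): fills=none; bids=[-] asks=[#1:2@97]
After op 2 [order #2] limit_sell(price=96, qty=2): fills=none; bids=[-] asks=[#2:2@96 #1:2@97]
After op 3 [order #3] limit_sell(price=95, qty=9): fills=none; bids=[-] asks=[#3:9@95 #2:2@96 #1:2@97]
After op 4 [order #4] limit_sell(price=103, qty=1): fills=none; bids=[-] asks=[#3:9@95 #2:2@96 #1:2@97 #4:1@103]
After op 5 [order #5] market_sell(qty=3): fills=none; bids=[-] asks=[#3:9@95 #2:2@96 #1:2@97 #4:1@103]
After op 6 [order #6] limit_sell(price=105, qty=7): fills=none; bids=[-] asks=[#3:9@95 #2:2@96 #1:2@97 #4:1@103 #6:7@105]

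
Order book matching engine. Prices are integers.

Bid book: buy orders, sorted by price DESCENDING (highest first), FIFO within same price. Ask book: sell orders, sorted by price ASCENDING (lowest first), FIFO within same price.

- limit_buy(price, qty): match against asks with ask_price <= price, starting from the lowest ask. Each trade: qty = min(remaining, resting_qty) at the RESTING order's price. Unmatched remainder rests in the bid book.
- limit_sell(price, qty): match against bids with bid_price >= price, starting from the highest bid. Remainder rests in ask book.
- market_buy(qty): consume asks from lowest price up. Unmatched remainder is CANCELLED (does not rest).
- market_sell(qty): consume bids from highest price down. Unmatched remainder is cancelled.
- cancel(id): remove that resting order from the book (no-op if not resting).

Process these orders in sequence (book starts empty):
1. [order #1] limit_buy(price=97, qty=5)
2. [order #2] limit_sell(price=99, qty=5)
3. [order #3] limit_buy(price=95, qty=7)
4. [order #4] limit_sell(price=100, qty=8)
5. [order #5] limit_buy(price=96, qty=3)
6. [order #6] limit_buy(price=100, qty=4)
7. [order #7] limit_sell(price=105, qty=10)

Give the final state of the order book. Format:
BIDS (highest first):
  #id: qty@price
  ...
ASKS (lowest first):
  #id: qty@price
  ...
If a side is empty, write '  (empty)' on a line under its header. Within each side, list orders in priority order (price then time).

After op 1 [order #1] limit_buy(price=97, qty=5): fills=none; bids=[#1:5@97] asks=[-]
After op 2 [order #2] limit_sell(price=99, qty=5): fills=none; bids=[#1:5@97] asks=[#2:5@99]
After op 3 [order #3] limit_buy(price=95, qty=7): fills=none; bids=[#1:5@97 #3:7@95] asks=[#2:5@99]
After op 4 [order #4] limit_sell(price=100, qty=8): fills=none; bids=[#1:5@97 #3:7@95] asks=[#2:5@99 #4:8@100]
After op 5 [order #5] limit_buy(price=96, qty=3): fills=none; bids=[#1:5@97 #5:3@96 #3:7@95] asks=[#2:5@99 #4:8@100]
After op 6 [order #6] limit_buy(price=100, qty=4): fills=#6x#2:4@99; bids=[#1:5@97 #5:3@96 #3:7@95] asks=[#2:1@99 #4:8@100]
After op 7 [order #7] limit_sell(price=105, qty=10): fills=none; bids=[#1:5@97 #5:3@96 #3:7@95] asks=[#2:1@99 #4:8@100 #7:10@105]

Answer: BIDS (highest first):
  #1: 5@97
  #5: 3@96
  #3: 7@95
ASKS (lowest first):
  #2: 1@99
  #4: 8@100
  #7: 10@105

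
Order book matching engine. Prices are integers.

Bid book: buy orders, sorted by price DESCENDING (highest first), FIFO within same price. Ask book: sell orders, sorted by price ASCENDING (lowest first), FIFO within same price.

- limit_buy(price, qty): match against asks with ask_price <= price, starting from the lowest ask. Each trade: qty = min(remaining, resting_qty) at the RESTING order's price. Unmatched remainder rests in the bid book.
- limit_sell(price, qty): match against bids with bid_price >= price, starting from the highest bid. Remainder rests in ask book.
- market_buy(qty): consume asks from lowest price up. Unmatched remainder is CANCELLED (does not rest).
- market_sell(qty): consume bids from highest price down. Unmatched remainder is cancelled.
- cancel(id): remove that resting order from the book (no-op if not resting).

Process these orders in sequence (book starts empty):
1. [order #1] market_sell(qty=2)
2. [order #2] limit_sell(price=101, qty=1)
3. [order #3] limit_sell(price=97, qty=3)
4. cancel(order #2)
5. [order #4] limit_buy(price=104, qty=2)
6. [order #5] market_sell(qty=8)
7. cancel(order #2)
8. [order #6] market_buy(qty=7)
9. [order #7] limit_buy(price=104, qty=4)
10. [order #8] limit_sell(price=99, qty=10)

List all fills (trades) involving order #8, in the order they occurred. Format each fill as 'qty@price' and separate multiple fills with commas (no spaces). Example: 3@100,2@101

Answer: 4@104

Derivation:
After op 1 [order #1] market_sell(qty=2): fills=none; bids=[-] asks=[-]
After op 2 [order #2] limit_sell(price=101, qty=1): fills=none; bids=[-] asks=[#2:1@101]
After op 3 [order #3] limit_sell(price=97, qty=3): fills=none; bids=[-] asks=[#3:3@97 #2:1@101]
After op 4 cancel(order #2): fills=none; bids=[-] asks=[#3:3@97]
After op 5 [order #4] limit_buy(price=104, qty=2): fills=#4x#3:2@97; bids=[-] asks=[#3:1@97]
After op 6 [order #5] market_sell(qty=8): fills=none; bids=[-] asks=[#3:1@97]
After op 7 cancel(order #2): fills=none; bids=[-] asks=[#3:1@97]
After op 8 [order #6] market_buy(qty=7): fills=#6x#3:1@97; bids=[-] asks=[-]
After op 9 [order #7] limit_buy(price=104, qty=4): fills=none; bids=[#7:4@104] asks=[-]
After op 10 [order #8] limit_sell(price=99, qty=10): fills=#7x#8:4@104; bids=[-] asks=[#8:6@99]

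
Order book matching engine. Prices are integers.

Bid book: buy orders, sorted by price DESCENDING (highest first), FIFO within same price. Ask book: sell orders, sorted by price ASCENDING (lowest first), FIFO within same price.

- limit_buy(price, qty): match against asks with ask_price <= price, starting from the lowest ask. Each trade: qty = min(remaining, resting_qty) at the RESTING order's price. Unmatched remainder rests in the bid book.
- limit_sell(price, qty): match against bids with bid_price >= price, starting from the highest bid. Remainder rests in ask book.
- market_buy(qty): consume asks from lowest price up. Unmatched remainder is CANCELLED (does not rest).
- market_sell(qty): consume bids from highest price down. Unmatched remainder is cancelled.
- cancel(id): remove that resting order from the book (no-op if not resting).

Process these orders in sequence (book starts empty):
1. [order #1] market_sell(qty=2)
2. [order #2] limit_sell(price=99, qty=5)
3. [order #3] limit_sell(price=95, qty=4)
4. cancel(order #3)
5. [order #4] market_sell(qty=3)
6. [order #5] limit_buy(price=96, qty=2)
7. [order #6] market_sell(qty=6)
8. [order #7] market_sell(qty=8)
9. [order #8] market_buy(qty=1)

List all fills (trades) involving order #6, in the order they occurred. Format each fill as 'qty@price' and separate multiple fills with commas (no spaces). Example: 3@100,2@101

Answer: 2@96

Derivation:
After op 1 [order #1] market_sell(qty=2): fills=none; bids=[-] asks=[-]
After op 2 [order #2] limit_sell(price=99, qty=5): fills=none; bids=[-] asks=[#2:5@99]
After op 3 [order #3] limit_sell(price=95, qty=4): fills=none; bids=[-] asks=[#3:4@95 #2:5@99]
After op 4 cancel(order #3): fills=none; bids=[-] asks=[#2:5@99]
After op 5 [order #4] market_sell(qty=3): fills=none; bids=[-] asks=[#2:5@99]
After op 6 [order #5] limit_buy(price=96, qty=2): fills=none; bids=[#5:2@96] asks=[#2:5@99]
After op 7 [order #6] market_sell(qty=6): fills=#5x#6:2@96; bids=[-] asks=[#2:5@99]
After op 8 [order #7] market_sell(qty=8): fills=none; bids=[-] asks=[#2:5@99]
After op 9 [order #8] market_buy(qty=1): fills=#8x#2:1@99; bids=[-] asks=[#2:4@99]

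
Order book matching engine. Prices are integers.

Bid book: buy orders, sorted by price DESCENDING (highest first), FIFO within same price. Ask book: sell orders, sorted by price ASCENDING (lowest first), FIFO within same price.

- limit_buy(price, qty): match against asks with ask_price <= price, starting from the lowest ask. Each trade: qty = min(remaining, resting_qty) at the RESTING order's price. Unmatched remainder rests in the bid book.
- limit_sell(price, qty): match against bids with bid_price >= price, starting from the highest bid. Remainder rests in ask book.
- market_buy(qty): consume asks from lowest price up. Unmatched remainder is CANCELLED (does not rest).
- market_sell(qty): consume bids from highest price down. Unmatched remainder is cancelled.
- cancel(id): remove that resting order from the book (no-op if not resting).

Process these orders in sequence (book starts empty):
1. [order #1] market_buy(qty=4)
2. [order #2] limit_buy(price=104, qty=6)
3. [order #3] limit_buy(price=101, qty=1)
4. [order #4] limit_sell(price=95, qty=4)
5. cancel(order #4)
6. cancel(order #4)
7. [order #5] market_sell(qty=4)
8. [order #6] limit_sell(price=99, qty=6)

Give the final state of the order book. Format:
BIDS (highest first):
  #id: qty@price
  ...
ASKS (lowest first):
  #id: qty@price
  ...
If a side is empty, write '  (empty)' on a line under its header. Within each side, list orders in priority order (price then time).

Answer: BIDS (highest first):
  (empty)
ASKS (lowest first):
  #6: 6@99

Derivation:
After op 1 [order #1] market_buy(qty=4): fills=none; bids=[-] asks=[-]
After op 2 [order #2] limit_buy(price=104, qty=6): fills=none; bids=[#2:6@104] asks=[-]
After op 3 [order #3] limit_buy(price=101, qty=1): fills=none; bids=[#2:6@104 #3:1@101] asks=[-]
After op 4 [order #4] limit_sell(price=95, qty=4): fills=#2x#4:4@104; bids=[#2:2@104 #3:1@101] asks=[-]
After op 5 cancel(order #4): fills=none; bids=[#2:2@104 #3:1@101] asks=[-]
After op 6 cancel(order #4): fills=none; bids=[#2:2@104 #3:1@101] asks=[-]
After op 7 [order #5] market_sell(qty=4): fills=#2x#5:2@104 #3x#5:1@101; bids=[-] asks=[-]
After op 8 [order #6] limit_sell(price=99, qty=6): fills=none; bids=[-] asks=[#6:6@99]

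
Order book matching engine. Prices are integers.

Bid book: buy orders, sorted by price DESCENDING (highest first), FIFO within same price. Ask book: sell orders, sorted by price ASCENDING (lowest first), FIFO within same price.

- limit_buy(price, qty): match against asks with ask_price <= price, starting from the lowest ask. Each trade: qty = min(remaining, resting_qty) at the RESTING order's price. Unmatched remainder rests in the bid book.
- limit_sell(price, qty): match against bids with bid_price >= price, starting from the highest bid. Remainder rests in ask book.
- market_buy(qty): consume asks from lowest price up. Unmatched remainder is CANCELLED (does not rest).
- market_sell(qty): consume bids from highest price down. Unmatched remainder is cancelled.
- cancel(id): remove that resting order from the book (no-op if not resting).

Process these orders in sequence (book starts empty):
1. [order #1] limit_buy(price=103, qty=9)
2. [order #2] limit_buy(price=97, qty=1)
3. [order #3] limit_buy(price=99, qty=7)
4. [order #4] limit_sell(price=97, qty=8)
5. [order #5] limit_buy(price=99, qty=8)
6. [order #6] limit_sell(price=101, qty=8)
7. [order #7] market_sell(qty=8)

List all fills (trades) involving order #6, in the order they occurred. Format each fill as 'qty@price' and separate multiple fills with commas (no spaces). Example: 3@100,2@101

Answer: 1@103

Derivation:
After op 1 [order #1] limit_buy(price=103, qty=9): fills=none; bids=[#1:9@103] asks=[-]
After op 2 [order #2] limit_buy(price=97, qty=1): fills=none; bids=[#1:9@103 #2:1@97] asks=[-]
After op 3 [order #3] limit_buy(price=99, qty=7): fills=none; bids=[#1:9@103 #3:7@99 #2:1@97] asks=[-]
After op 4 [order #4] limit_sell(price=97, qty=8): fills=#1x#4:8@103; bids=[#1:1@103 #3:7@99 #2:1@97] asks=[-]
After op 5 [order #5] limit_buy(price=99, qty=8): fills=none; bids=[#1:1@103 #3:7@99 #5:8@99 #2:1@97] asks=[-]
After op 6 [order #6] limit_sell(price=101, qty=8): fills=#1x#6:1@103; bids=[#3:7@99 #5:8@99 #2:1@97] asks=[#6:7@101]
After op 7 [order #7] market_sell(qty=8): fills=#3x#7:7@99 #5x#7:1@99; bids=[#5:7@99 #2:1@97] asks=[#6:7@101]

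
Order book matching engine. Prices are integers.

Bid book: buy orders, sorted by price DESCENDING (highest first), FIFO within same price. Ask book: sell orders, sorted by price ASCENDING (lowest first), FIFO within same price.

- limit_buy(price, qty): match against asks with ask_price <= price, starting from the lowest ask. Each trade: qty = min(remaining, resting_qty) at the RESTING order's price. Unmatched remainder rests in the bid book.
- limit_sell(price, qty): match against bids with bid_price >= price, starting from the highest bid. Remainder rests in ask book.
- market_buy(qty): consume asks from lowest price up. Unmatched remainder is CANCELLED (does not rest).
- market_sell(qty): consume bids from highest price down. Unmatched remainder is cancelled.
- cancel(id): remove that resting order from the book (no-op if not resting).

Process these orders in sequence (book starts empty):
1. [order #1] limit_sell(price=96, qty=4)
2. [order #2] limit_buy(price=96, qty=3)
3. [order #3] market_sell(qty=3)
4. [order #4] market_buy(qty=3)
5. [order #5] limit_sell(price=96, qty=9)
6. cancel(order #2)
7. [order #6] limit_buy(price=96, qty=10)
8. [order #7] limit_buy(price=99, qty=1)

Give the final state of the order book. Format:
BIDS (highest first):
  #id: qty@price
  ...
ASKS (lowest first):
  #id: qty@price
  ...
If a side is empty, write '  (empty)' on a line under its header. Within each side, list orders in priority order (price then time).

Answer: BIDS (highest first):
  #7: 1@99
  #6: 1@96
ASKS (lowest first):
  (empty)

Derivation:
After op 1 [order #1] limit_sell(price=96, qty=4): fills=none; bids=[-] asks=[#1:4@96]
After op 2 [order #2] limit_buy(price=96, qty=3): fills=#2x#1:3@96; bids=[-] asks=[#1:1@96]
After op 3 [order #3] market_sell(qty=3): fills=none; bids=[-] asks=[#1:1@96]
After op 4 [order #4] market_buy(qty=3): fills=#4x#1:1@96; bids=[-] asks=[-]
After op 5 [order #5] limit_sell(price=96, qty=9): fills=none; bids=[-] asks=[#5:9@96]
After op 6 cancel(order #2): fills=none; bids=[-] asks=[#5:9@96]
After op 7 [order #6] limit_buy(price=96, qty=10): fills=#6x#5:9@96; bids=[#6:1@96] asks=[-]
After op 8 [order #7] limit_buy(price=99, qty=1): fills=none; bids=[#7:1@99 #6:1@96] asks=[-]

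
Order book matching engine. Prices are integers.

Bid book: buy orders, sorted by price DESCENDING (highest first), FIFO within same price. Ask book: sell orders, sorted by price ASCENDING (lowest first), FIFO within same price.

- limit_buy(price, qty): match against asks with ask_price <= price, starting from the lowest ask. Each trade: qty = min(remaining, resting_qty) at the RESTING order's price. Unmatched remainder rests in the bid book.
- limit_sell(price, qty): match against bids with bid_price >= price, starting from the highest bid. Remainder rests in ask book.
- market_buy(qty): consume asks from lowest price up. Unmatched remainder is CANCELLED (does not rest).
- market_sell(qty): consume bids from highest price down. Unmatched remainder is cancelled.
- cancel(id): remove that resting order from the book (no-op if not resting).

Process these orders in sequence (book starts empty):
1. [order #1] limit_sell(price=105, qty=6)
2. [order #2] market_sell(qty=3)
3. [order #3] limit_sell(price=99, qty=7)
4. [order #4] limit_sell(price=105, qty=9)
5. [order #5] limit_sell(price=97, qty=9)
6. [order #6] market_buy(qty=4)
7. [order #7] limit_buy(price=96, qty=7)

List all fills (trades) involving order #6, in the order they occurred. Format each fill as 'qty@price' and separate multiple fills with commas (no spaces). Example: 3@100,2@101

After op 1 [order #1] limit_sell(price=105, qty=6): fills=none; bids=[-] asks=[#1:6@105]
After op 2 [order #2] market_sell(qty=3): fills=none; bids=[-] asks=[#1:6@105]
After op 3 [order #3] limit_sell(price=99, qty=7): fills=none; bids=[-] asks=[#3:7@99 #1:6@105]
After op 4 [order #4] limit_sell(price=105, qty=9): fills=none; bids=[-] asks=[#3:7@99 #1:6@105 #4:9@105]
After op 5 [order #5] limit_sell(price=97, qty=9): fills=none; bids=[-] asks=[#5:9@97 #3:7@99 #1:6@105 #4:9@105]
After op 6 [order #6] market_buy(qty=4): fills=#6x#5:4@97; bids=[-] asks=[#5:5@97 #3:7@99 #1:6@105 #4:9@105]
After op 7 [order #7] limit_buy(price=96, qty=7): fills=none; bids=[#7:7@96] asks=[#5:5@97 #3:7@99 #1:6@105 #4:9@105]

Answer: 4@97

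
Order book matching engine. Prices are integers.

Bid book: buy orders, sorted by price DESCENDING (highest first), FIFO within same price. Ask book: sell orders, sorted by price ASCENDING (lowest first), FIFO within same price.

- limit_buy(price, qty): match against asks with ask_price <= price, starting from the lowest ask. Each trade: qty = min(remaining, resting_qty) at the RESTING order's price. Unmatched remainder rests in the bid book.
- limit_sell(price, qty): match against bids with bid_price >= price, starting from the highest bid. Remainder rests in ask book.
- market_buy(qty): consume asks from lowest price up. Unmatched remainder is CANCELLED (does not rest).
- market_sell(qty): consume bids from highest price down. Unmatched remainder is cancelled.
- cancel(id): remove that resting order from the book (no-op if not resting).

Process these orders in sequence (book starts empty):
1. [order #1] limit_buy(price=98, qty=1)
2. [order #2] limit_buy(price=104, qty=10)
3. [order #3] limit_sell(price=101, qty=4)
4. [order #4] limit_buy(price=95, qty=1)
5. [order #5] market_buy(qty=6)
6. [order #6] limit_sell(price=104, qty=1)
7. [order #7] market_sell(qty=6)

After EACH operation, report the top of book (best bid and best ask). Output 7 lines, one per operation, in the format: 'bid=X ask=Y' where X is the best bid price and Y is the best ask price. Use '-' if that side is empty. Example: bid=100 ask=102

Answer: bid=98 ask=-
bid=104 ask=-
bid=104 ask=-
bid=104 ask=-
bid=104 ask=-
bid=104 ask=-
bid=95 ask=-

Derivation:
After op 1 [order #1] limit_buy(price=98, qty=1): fills=none; bids=[#1:1@98] asks=[-]
After op 2 [order #2] limit_buy(price=104, qty=10): fills=none; bids=[#2:10@104 #1:1@98] asks=[-]
After op 3 [order #3] limit_sell(price=101, qty=4): fills=#2x#3:4@104; bids=[#2:6@104 #1:1@98] asks=[-]
After op 4 [order #4] limit_buy(price=95, qty=1): fills=none; bids=[#2:6@104 #1:1@98 #4:1@95] asks=[-]
After op 5 [order #5] market_buy(qty=6): fills=none; bids=[#2:6@104 #1:1@98 #4:1@95] asks=[-]
After op 6 [order #6] limit_sell(price=104, qty=1): fills=#2x#6:1@104; bids=[#2:5@104 #1:1@98 #4:1@95] asks=[-]
After op 7 [order #7] market_sell(qty=6): fills=#2x#7:5@104 #1x#7:1@98; bids=[#4:1@95] asks=[-]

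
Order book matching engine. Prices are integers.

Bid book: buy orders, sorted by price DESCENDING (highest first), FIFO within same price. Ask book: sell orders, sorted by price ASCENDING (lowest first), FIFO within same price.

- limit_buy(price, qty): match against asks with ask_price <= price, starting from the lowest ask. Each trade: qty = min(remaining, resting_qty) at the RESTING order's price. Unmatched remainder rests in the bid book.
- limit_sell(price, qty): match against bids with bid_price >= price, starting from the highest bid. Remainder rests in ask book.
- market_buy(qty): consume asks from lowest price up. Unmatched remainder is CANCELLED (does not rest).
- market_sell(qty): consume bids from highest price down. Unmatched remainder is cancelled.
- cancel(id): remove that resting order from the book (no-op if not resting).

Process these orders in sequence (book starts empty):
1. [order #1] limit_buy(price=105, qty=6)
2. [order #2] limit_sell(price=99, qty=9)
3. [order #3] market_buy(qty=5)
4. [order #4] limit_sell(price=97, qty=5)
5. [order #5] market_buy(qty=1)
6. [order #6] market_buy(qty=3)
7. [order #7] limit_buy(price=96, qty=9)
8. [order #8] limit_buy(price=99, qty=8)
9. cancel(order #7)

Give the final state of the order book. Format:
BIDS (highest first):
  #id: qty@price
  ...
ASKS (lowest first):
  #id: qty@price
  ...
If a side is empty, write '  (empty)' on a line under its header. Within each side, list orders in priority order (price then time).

After op 1 [order #1] limit_buy(price=105, qty=6): fills=none; bids=[#1:6@105] asks=[-]
After op 2 [order #2] limit_sell(price=99, qty=9): fills=#1x#2:6@105; bids=[-] asks=[#2:3@99]
After op 3 [order #3] market_buy(qty=5): fills=#3x#2:3@99; bids=[-] asks=[-]
After op 4 [order #4] limit_sell(price=97, qty=5): fills=none; bids=[-] asks=[#4:5@97]
After op 5 [order #5] market_buy(qty=1): fills=#5x#4:1@97; bids=[-] asks=[#4:4@97]
After op 6 [order #6] market_buy(qty=3): fills=#6x#4:3@97; bids=[-] asks=[#4:1@97]
After op 7 [order #7] limit_buy(price=96, qty=9): fills=none; bids=[#7:9@96] asks=[#4:1@97]
After op 8 [order #8] limit_buy(price=99, qty=8): fills=#8x#4:1@97; bids=[#8:7@99 #7:9@96] asks=[-]
After op 9 cancel(order #7): fills=none; bids=[#8:7@99] asks=[-]

Answer: BIDS (highest first):
  #8: 7@99
ASKS (lowest first):
  (empty)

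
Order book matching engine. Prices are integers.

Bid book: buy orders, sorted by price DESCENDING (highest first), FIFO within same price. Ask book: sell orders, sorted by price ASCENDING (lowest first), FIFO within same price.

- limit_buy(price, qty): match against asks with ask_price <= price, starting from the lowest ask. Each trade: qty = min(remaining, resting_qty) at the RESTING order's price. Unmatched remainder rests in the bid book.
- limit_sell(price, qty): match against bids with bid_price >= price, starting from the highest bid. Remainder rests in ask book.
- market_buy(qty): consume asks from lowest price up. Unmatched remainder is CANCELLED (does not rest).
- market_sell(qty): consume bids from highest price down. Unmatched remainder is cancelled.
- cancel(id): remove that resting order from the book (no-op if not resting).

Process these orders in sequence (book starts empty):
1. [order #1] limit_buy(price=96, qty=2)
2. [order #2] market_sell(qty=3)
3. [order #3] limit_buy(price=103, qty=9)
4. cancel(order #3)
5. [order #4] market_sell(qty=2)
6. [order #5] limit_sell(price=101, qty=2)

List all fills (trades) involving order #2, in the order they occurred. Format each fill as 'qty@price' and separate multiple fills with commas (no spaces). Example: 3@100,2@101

After op 1 [order #1] limit_buy(price=96, qty=2): fills=none; bids=[#1:2@96] asks=[-]
After op 2 [order #2] market_sell(qty=3): fills=#1x#2:2@96; bids=[-] asks=[-]
After op 3 [order #3] limit_buy(price=103, qty=9): fills=none; bids=[#3:9@103] asks=[-]
After op 4 cancel(order #3): fills=none; bids=[-] asks=[-]
After op 5 [order #4] market_sell(qty=2): fills=none; bids=[-] asks=[-]
After op 6 [order #5] limit_sell(price=101, qty=2): fills=none; bids=[-] asks=[#5:2@101]

Answer: 2@96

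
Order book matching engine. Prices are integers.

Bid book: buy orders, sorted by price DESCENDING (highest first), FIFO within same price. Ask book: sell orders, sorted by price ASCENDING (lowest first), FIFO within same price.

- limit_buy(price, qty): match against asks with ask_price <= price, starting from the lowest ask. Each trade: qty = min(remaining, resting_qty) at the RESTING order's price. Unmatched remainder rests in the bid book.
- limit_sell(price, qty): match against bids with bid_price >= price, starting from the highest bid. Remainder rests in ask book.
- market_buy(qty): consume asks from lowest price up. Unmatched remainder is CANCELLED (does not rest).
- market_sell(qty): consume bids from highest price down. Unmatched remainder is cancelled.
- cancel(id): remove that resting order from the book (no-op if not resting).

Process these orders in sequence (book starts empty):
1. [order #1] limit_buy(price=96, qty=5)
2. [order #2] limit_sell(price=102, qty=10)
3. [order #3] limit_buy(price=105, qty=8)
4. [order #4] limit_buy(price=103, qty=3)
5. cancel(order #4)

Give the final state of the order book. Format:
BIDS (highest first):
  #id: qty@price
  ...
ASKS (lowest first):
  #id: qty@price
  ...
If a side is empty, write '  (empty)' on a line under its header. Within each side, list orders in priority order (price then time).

Answer: BIDS (highest first):
  #1: 5@96
ASKS (lowest first):
  (empty)

Derivation:
After op 1 [order #1] limit_buy(price=96, qty=5): fills=none; bids=[#1:5@96] asks=[-]
After op 2 [order #2] limit_sell(price=102, qty=10): fills=none; bids=[#1:5@96] asks=[#2:10@102]
After op 3 [order #3] limit_buy(price=105, qty=8): fills=#3x#2:8@102; bids=[#1:5@96] asks=[#2:2@102]
After op 4 [order #4] limit_buy(price=103, qty=3): fills=#4x#2:2@102; bids=[#4:1@103 #1:5@96] asks=[-]
After op 5 cancel(order #4): fills=none; bids=[#1:5@96] asks=[-]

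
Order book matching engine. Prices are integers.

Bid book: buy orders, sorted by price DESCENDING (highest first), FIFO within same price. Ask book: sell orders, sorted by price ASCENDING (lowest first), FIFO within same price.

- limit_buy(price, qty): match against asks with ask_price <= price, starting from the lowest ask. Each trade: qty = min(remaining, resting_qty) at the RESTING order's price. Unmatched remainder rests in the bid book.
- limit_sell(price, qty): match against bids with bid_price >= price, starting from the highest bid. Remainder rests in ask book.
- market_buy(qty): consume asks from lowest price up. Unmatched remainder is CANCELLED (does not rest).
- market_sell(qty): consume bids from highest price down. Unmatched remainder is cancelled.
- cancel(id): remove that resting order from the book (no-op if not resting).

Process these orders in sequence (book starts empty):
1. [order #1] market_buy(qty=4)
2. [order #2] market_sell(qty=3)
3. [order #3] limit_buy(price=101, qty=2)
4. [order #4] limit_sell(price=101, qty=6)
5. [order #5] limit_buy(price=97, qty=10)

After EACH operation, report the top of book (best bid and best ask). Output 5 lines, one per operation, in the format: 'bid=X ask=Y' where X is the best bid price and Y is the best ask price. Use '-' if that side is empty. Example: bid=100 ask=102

Answer: bid=- ask=-
bid=- ask=-
bid=101 ask=-
bid=- ask=101
bid=97 ask=101

Derivation:
After op 1 [order #1] market_buy(qty=4): fills=none; bids=[-] asks=[-]
After op 2 [order #2] market_sell(qty=3): fills=none; bids=[-] asks=[-]
After op 3 [order #3] limit_buy(price=101, qty=2): fills=none; bids=[#3:2@101] asks=[-]
After op 4 [order #4] limit_sell(price=101, qty=6): fills=#3x#4:2@101; bids=[-] asks=[#4:4@101]
After op 5 [order #5] limit_buy(price=97, qty=10): fills=none; bids=[#5:10@97] asks=[#4:4@101]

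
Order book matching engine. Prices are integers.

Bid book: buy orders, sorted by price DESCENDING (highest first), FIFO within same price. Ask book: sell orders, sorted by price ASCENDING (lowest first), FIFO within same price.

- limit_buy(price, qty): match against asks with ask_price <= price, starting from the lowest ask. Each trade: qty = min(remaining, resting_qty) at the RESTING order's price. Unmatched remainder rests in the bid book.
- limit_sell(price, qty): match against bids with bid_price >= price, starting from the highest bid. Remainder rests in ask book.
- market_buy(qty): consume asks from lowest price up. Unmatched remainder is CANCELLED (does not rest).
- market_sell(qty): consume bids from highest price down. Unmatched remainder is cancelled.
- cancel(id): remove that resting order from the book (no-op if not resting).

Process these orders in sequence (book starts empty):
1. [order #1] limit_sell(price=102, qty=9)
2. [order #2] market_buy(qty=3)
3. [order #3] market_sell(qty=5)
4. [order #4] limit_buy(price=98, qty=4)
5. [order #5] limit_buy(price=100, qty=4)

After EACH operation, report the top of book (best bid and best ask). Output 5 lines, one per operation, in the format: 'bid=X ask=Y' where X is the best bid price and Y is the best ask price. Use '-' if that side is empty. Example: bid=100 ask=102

Answer: bid=- ask=102
bid=- ask=102
bid=- ask=102
bid=98 ask=102
bid=100 ask=102

Derivation:
After op 1 [order #1] limit_sell(price=102, qty=9): fills=none; bids=[-] asks=[#1:9@102]
After op 2 [order #2] market_buy(qty=3): fills=#2x#1:3@102; bids=[-] asks=[#1:6@102]
After op 3 [order #3] market_sell(qty=5): fills=none; bids=[-] asks=[#1:6@102]
After op 4 [order #4] limit_buy(price=98, qty=4): fills=none; bids=[#4:4@98] asks=[#1:6@102]
After op 5 [order #5] limit_buy(price=100, qty=4): fills=none; bids=[#5:4@100 #4:4@98] asks=[#1:6@102]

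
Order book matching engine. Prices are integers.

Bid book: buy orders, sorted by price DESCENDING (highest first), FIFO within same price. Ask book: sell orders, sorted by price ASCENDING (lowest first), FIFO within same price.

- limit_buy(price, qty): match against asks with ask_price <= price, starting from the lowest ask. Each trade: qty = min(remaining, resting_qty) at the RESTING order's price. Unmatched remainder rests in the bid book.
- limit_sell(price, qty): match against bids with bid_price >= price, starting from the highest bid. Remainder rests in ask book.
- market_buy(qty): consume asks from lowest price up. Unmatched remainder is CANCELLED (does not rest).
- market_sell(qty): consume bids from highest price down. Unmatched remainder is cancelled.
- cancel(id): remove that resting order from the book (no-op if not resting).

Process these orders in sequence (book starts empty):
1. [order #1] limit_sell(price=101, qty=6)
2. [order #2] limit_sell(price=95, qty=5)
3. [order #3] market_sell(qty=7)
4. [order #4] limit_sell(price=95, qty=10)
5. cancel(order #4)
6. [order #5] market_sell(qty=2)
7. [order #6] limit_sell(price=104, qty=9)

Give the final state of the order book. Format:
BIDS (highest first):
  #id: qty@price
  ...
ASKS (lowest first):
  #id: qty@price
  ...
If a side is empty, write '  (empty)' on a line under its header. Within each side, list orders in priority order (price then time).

After op 1 [order #1] limit_sell(price=101, qty=6): fills=none; bids=[-] asks=[#1:6@101]
After op 2 [order #2] limit_sell(price=95, qty=5): fills=none; bids=[-] asks=[#2:5@95 #1:6@101]
After op 3 [order #3] market_sell(qty=7): fills=none; bids=[-] asks=[#2:5@95 #1:6@101]
After op 4 [order #4] limit_sell(price=95, qty=10): fills=none; bids=[-] asks=[#2:5@95 #4:10@95 #1:6@101]
After op 5 cancel(order #4): fills=none; bids=[-] asks=[#2:5@95 #1:6@101]
After op 6 [order #5] market_sell(qty=2): fills=none; bids=[-] asks=[#2:5@95 #1:6@101]
After op 7 [order #6] limit_sell(price=104, qty=9): fills=none; bids=[-] asks=[#2:5@95 #1:6@101 #6:9@104]

Answer: BIDS (highest first):
  (empty)
ASKS (lowest first):
  #2: 5@95
  #1: 6@101
  #6: 9@104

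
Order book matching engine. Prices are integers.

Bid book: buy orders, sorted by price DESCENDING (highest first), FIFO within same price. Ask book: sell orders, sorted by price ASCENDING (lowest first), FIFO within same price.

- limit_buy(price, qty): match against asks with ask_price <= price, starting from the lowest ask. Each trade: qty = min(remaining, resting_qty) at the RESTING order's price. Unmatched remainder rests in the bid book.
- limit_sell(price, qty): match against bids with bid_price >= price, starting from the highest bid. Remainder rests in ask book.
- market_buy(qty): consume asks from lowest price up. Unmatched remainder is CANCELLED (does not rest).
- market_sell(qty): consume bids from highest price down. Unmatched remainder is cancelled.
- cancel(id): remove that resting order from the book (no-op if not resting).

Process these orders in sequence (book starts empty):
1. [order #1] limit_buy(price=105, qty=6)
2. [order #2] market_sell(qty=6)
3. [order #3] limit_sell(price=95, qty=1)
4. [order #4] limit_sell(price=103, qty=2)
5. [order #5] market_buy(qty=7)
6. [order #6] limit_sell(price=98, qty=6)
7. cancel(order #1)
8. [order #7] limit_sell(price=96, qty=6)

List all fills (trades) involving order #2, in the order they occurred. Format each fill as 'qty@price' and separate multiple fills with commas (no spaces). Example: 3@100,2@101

After op 1 [order #1] limit_buy(price=105, qty=6): fills=none; bids=[#1:6@105] asks=[-]
After op 2 [order #2] market_sell(qty=6): fills=#1x#2:6@105; bids=[-] asks=[-]
After op 3 [order #3] limit_sell(price=95, qty=1): fills=none; bids=[-] asks=[#3:1@95]
After op 4 [order #4] limit_sell(price=103, qty=2): fills=none; bids=[-] asks=[#3:1@95 #4:2@103]
After op 5 [order #5] market_buy(qty=7): fills=#5x#3:1@95 #5x#4:2@103; bids=[-] asks=[-]
After op 6 [order #6] limit_sell(price=98, qty=6): fills=none; bids=[-] asks=[#6:6@98]
After op 7 cancel(order #1): fills=none; bids=[-] asks=[#6:6@98]
After op 8 [order #7] limit_sell(price=96, qty=6): fills=none; bids=[-] asks=[#7:6@96 #6:6@98]

Answer: 6@105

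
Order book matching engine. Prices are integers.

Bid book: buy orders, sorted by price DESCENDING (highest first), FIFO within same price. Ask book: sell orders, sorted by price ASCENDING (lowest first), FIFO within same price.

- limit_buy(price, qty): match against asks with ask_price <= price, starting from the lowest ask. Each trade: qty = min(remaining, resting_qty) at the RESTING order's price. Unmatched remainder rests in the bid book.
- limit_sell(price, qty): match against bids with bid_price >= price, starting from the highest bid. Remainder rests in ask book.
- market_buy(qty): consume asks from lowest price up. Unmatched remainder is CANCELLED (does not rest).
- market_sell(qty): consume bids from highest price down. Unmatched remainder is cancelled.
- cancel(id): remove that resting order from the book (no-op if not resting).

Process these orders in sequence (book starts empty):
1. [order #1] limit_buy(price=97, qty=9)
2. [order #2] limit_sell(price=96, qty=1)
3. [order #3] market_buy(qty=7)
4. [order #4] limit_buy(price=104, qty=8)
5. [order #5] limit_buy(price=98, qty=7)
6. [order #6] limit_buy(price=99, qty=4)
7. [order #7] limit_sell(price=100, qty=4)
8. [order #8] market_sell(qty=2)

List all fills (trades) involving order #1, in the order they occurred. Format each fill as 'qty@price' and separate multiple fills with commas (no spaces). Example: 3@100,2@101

After op 1 [order #1] limit_buy(price=97, qty=9): fills=none; bids=[#1:9@97] asks=[-]
After op 2 [order #2] limit_sell(price=96, qty=1): fills=#1x#2:1@97; bids=[#1:8@97] asks=[-]
After op 3 [order #3] market_buy(qty=7): fills=none; bids=[#1:8@97] asks=[-]
After op 4 [order #4] limit_buy(price=104, qty=8): fills=none; bids=[#4:8@104 #1:8@97] asks=[-]
After op 5 [order #5] limit_buy(price=98, qty=7): fills=none; bids=[#4:8@104 #5:7@98 #1:8@97] asks=[-]
After op 6 [order #6] limit_buy(price=99, qty=4): fills=none; bids=[#4:8@104 #6:4@99 #5:7@98 #1:8@97] asks=[-]
After op 7 [order #7] limit_sell(price=100, qty=4): fills=#4x#7:4@104; bids=[#4:4@104 #6:4@99 #5:7@98 #1:8@97] asks=[-]
After op 8 [order #8] market_sell(qty=2): fills=#4x#8:2@104; bids=[#4:2@104 #6:4@99 #5:7@98 #1:8@97] asks=[-]

Answer: 1@97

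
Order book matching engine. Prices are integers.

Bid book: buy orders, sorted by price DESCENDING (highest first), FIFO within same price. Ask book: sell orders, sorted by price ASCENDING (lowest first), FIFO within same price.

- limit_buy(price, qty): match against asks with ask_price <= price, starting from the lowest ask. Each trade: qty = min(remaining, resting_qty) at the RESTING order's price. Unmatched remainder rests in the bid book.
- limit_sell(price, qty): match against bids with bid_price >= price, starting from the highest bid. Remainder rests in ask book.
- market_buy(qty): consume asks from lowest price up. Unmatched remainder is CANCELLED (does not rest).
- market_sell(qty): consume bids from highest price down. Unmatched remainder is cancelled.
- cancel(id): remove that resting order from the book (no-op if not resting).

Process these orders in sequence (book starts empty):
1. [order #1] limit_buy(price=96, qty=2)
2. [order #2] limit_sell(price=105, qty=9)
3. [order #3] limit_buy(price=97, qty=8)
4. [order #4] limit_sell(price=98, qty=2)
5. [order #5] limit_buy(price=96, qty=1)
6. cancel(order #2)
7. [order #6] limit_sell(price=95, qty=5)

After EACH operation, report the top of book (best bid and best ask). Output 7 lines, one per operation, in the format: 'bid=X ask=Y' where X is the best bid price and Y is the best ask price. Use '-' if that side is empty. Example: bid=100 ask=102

After op 1 [order #1] limit_buy(price=96, qty=2): fills=none; bids=[#1:2@96] asks=[-]
After op 2 [order #2] limit_sell(price=105, qty=9): fills=none; bids=[#1:2@96] asks=[#2:9@105]
After op 3 [order #3] limit_buy(price=97, qty=8): fills=none; bids=[#3:8@97 #1:2@96] asks=[#2:9@105]
After op 4 [order #4] limit_sell(price=98, qty=2): fills=none; bids=[#3:8@97 #1:2@96] asks=[#4:2@98 #2:9@105]
After op 5 [order #5] limit_buy(price=96, qty=1): fills=none; bids=[#3:8@97 #1:2@96 #5:1@96] asks=[#4:2@98 #2:9@105]
After op 6 cancel(order #2): fills=none; bids=[#3:8@97 #1:2@96 #5:1@96] asks=[#4:2@98]
After op 7 [order #6] limit_sell(price=95, qty=5): fills=#3x#6:5@97; bids=[#3:3@97 #1:2@96 #5:1@96] asks=[#4:2@98]

Answer: bid=96 ask=-
bid=96 ask=105
bid=97 ask=105
bid=97 ask=98
bid=97 ask=98
bid=97 ask=98
bid=97 ask=98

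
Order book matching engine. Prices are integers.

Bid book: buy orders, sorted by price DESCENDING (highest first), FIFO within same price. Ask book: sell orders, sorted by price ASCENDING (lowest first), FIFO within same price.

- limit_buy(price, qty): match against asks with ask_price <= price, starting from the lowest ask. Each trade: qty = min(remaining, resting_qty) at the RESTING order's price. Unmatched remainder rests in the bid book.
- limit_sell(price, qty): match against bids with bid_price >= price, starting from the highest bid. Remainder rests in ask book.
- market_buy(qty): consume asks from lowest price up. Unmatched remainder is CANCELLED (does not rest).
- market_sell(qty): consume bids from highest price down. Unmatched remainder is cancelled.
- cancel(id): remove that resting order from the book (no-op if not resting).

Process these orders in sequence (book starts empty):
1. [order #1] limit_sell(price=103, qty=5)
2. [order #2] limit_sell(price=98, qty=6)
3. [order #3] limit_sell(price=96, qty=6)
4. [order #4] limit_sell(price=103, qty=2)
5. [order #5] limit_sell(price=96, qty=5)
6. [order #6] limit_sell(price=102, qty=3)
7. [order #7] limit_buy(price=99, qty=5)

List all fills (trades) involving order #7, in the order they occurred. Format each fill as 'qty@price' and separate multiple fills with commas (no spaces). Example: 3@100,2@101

Answer: 5@96

Derivation:
After op 1 [order #1] limit_sell(price=103, qty=5): fills=none; bids=[-] asks=[#1:5@103]
After op 2 [order #2] limit_sell(price=98, qty=6): fills=none; bids=[-] asks=[#2:6@98 #1:5@103]
After op 3 [order #3] limit_sell(price=96, qty=6): fills=none; bids=[-] asks=[#3:6@96 #2:6@98 #1:5@103]
After op 4 [order #4] limit_sell(price=103, qty=2): fills=none; bids=[-] asks=[#3:6@96 #2:6@98 #1:5@103 #4:2@103]
After op 5 [order #5] limit_sell(price=96, qty=5): fills=none; bids=[-] asks=[#3:6@96 #5:5@96 #2:6@98 #1:5@103 #4:2@103]
After op 6 [order #6] limit_sell(price=102, qty=3): fills=none; bids=[-] asks=[#3:6@96 #5:5@96 #2:6@98 #6:3@102 #1:5@103 #4:2@103]
After op 7 [order #7] limit_buy(price=99, qty=5): fills=#7x#3:5@96; bids=[-] asks=[#3:1@96 #5:5@96 #2:6@98 #6:3@102 #1:5@103 #4:2@103]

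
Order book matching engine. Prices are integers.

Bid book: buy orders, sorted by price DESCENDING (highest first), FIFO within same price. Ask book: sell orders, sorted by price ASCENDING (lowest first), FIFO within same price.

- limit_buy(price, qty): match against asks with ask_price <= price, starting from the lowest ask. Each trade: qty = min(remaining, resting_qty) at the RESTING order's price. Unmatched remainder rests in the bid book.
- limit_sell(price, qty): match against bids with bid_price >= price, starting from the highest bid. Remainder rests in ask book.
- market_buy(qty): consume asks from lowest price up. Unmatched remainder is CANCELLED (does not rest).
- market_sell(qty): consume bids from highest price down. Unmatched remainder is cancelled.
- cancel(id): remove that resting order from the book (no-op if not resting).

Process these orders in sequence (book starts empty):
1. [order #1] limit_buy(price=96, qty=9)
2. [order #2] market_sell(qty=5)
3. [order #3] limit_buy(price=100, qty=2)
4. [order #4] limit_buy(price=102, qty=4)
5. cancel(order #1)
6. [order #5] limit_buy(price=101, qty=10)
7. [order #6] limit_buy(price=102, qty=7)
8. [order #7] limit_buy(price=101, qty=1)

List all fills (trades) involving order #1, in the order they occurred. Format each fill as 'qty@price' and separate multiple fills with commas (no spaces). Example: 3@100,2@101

After op 1 [order #1] limit_buy(price=96, qty=9): fills=none; bids=[#1:9@96] asks=[-]
After op 2 [order #2] market_sell(qty=5): fills=#1x#2:5@96; bids=[#1:4@96] asks=[-]
After op 3 [order #3] limit_buy(price=100, qty=2): fills=none; bids=[#3:2@100 #1:4@96] asks=[-]
After op 4 [order #4] limit_buy(price=102, qty=4): fills=none; bids=[#4:4@102 #3:2@100 #1:4@96] asks=[-]
After op 5 cancel(order #1): fills=none; bids=[#4:4@102 #3:2@100] asks=[-]
After op 6 [order #5] limit_buy(price=101, qty=10): fills=none; bids=[#4:4@102 #5:10@101 #3:2@100] asks=[-]
After op 7 [order #6] limit_buy(price=102, qty=7): fills=none; bids=[#4:4@102 #6:7@102 #5:10@101 #3:2@100] asks=[-]
After op 8 [order #7] limit_buy(price=101, qty=1): fills=none; bids=[#4:4@102 #6:7@102 #5:10@101 #7:1@101 #3:2@100] asks=[-]

Answer: 5@96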